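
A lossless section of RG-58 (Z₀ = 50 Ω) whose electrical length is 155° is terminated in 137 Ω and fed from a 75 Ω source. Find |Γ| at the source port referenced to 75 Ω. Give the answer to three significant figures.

tan(βl) = -0.466
Z_in = Z_0·(Z_L + jZ_0·tanβl)/(Z_0 + jZ_L·tanβl) = 63.4 + j57.6 Ω
Γ_s = (Z_in − Z_s)/(Z_in + Z_s) = (-11.6 + j57.6)/(138 + j57.6), |Γ_s| = 0.392

|Γ| ≈ 0.392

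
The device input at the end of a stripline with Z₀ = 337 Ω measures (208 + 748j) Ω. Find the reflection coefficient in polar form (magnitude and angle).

Γ = (Z_L − Z_0)/(Z_L + Z_0) = (-129 + j748)/(545 + j748)
|Γ| = 759/925 = 0.82

Γ ≈ 0.82 ∠ 45.9°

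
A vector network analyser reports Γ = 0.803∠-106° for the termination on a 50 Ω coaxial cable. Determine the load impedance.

Z_L = Z_0·(1 + Γ)/(1 − Γ) = 50·(0.779 − j0.772)/(1.22 + j0.772)

Z_L ≈ 8.51 − j37 Ω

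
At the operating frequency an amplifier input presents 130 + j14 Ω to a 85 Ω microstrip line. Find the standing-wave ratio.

Γ = (Z_L − Z_0)/(Z_L + Z_0) = (45 + j14)/(215 + j14)
|Γ| = 47.1/215 = 0.219
VSWR = (1 + |Γ|)/(1 − |Γ|) = 1.22/0.781

VSWR ≈ 1.56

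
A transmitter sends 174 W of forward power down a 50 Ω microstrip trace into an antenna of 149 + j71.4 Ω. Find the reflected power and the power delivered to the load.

P_reflected ≈ 58 W; P_delivered ≈ 116 W

|Γ| = |(99 + j71.4)/(199 + j71.4)| = 0.577
|Γ|² = 0.333
P_refl = |Γ|²·P_inc = 58 W, P_del = (1 − |Γ|²)·P_inc = 116 W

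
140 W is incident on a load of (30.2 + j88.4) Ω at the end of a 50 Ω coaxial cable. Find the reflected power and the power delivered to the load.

P_reflected ≈ 80.6 W; P_delivered ≈ 59.4 W

|Γ| = |(-19.8 + j88.4)/(80.2 + j88.4)| = 0.759
|Γ|² = 0.576
P_refl = |Γ|²·P_inc = 80.6 W, P_del = (1 − |Γ|²)·P_inc = 59.4 W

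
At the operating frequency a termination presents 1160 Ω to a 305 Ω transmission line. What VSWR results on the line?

VSWR ≈ 3.8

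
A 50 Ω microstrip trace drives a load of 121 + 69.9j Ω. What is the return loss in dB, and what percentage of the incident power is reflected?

RL ≈ 5.36 dB; 29.1% of incident power reflected

Γ = (71 + j69.9)/(171 + j69.9), |Γ| = 0.539
RL = −20·log₁₀(0.539) = 5.36 dB
P_refl/P_inc = |Γ|² = 0.291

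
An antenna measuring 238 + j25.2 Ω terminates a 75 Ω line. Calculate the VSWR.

VSWR ≈ 3.21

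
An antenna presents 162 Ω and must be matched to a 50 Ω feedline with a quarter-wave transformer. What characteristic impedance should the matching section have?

Z_qwt ≈ 90 Ω

Z_qwt = √(Z_0·R_L) = √(50 × 162) = √8100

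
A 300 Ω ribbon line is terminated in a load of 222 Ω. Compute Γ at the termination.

Γ = -0.149

Γ = (Z_L − Z_0)/(Z_L + Z_0) = (222 − 300)/(222 + 300) = -78/522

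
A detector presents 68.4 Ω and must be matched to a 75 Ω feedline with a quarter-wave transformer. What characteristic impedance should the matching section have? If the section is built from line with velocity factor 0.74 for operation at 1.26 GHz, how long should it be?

Z_qwt ≈ 71.6 Ω; length ≈ 4.4 cm

Z_qwt = √(Z_0·R_L) = √(75 × 68.4) = √5130
λ = 0.74·c/f = 0.176 m, so l = λ/4 = 0.044 m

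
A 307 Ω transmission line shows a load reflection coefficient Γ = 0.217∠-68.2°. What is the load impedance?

Z_L = Z_0·(1 + Γ)/(1 − Γ) = 307·(1.08 − j0.201)/(0.919 + j0.201)

Z_L ≈ 330 − j140 Ω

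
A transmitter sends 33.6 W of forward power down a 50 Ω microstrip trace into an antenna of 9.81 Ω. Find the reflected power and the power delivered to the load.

Γ = (9.81 − 50)/(9.81 + 50) = -0.672
|Γ|² = 0.452
P_refl = |Γ|²·P_inc = 15.2 W, P_del = (1 − |Γ|²)·P_inc = 18.4 W

P_reflected ≈ 15.2 W; P_delivered ≈ 18.4 W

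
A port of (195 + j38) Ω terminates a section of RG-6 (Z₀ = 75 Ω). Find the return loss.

Γ = (120 + j38)/(270 + j38), |Γ| = 0.462
RL = −20·log₁₀|Γ| = −20·log₁₀(0.462)

RL ≈ 6.71 dB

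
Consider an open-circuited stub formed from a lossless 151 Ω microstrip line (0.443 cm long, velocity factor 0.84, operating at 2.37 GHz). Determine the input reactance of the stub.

X_in ≈ -564 Ω (capacitive)

λ = v/f = 0.84·c / 2.37 GHz = 0.106 m
βl = 2π·l/λ = 2π × 0.0417 = 15°
tan(βl) = 0.268
For an open-circuited stub, Z_in = −jZ_0·cot(βl) = −jZ_0/tan(βl)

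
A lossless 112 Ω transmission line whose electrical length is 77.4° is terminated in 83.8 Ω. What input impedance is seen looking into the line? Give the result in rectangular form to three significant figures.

Z_in ≈ 144 + j18.1 Ω

tan(βl) = tan(77.4°) = 4.47
Z_in = Z_0·(Z_L + jZ_0·tanβl)/(Z_0 + jZ_L·tanβl)
     = 112·(83.8 + j501)/(112 + j375)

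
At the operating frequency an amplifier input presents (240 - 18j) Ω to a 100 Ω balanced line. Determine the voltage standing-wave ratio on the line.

VSWR ≈ 2.42

Γ = (Z_L − Z_0)/(Z_L + Z_0) = (140 − j18)/(340 − j18)
|Γ| = 141/340 = 0.415
VSWR = (1 + |Γ|)/(1 − |Γ|) = 1.41/0.585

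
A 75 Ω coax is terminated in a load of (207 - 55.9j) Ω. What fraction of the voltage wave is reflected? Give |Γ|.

Γ = (Z_L − Z_0)/(Z_L + Z_0) = (132 − j55.9)/(282 − j55.9)
|Γ| = 143/287

|Γ| ≈ 0.499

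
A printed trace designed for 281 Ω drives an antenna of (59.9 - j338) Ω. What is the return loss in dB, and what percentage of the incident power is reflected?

RL ≈ 1.5 dB; 70.8% of incident power reflected

Γ = (-221.1 − j338)/(340.9 − j338), |Γ| = 0.841
RL = −20·log₁₀(0.841) = 1.5 dB
P_refl/P_inc = |Γ|² = 0.708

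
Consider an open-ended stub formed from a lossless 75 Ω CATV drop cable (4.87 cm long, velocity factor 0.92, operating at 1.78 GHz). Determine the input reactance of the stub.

λ = v/f = 0.92·c / 1.78 GHz = 0.155 m
βl = 2π·l/λ = 2π × 0.314 = 113°
tan(βl) = -2.35
For an open-ended stub, Z_in = −jZ_0·cot(βl) = −jZ_0/tan(βl)

X_in ≈ 31.9 Ω (inductive)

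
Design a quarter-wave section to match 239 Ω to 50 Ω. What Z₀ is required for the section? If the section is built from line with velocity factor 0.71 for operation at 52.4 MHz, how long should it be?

Z_qwt = √(Z_0·R_L) = √(50 × 239) = √11950
λ = 0.71·c/f = 4.06 m, so l = λ/4 = 1.02 m

Z_qwt ≈ 109 Ω; length ≈ 1.02 m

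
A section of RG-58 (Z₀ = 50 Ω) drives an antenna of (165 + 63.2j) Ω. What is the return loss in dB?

RL ≈ 4.65 dB

Γ = (115 + j63.2)/(215 + j63.2), |Γ| = 0.586
RL = −20·log₁₀|Γ| = −20·log₁₀(0.586)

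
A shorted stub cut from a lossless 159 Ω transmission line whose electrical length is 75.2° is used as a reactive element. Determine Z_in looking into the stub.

Z_in ≈ +j602 Ω

tan(βl) = 3.78
For a shorted stub, Z_in = jZ_0·tan(βl)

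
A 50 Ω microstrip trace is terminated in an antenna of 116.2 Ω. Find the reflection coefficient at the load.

Γ = 0.398

Γ = (Z_L − Z_0)/(Z_L + Z_0) = (116.2 − 50)/(116.2 + 50) = 66.2/166.2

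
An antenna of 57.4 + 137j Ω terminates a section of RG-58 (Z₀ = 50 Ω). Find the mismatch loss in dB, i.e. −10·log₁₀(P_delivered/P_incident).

Γ = (7.4 + j137)/(107.4 + j137), |Γ| = 0.788
|Γ|² = 0.621, so P_del/P_inc = 1 − |Γ|² = 0.379
ML = −10·log₁₀(1 − |Γ|²)

mismatch loss ≈ 4.22 dB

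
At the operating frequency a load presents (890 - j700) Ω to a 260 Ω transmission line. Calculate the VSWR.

VSWR ≈ 5.66

Γ = (Z_L − Z_0)/(Z_L + Z_0) = (630 − j700)/(1150 − j700)
|Γ| = 942/1350 = 0.7
VSWR = (1 + |Γ|)/(1 − |Γ|) = 1.7/0.3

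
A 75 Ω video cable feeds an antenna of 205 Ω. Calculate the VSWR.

For a purely resistive load, VSWR = R_L/Z_0 or Z_0/R_L (whichever > 1) = 205/75

VSWR ≈ 2.73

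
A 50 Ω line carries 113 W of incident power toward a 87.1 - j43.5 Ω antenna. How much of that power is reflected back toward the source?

|Γ| = |(37.1 − j43.5)/(137.1 − j43.5)| = 0.397
|Γ|² = 0.158
P_refl = |Γ|²·P_inc = 17.9 W, P_del = (1 − |Γ|²)·P_inc = 95.1 W

P_reflected ≈ 17.9 W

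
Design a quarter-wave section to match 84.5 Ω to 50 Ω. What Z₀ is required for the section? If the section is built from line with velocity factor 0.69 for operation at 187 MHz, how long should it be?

Z_qwt ≈ 65 Ω; length ≈ 27.7 cm

Z_qwt = √(Z_0·R_L) = √(50 × 84.5) = √4225
λ = 0.69·c/f = 1.11 m, so l = λ/4 = 0.277 m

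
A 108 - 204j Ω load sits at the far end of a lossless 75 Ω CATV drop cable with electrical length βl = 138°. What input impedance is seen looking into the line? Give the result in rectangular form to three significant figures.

Z_in ≈ 51.7 + j141 Ω

tan(βl) = tan(138°) = -0.9
Z_in = Z_0·(Z_L + jZ_0·tanβl)/(Z_0 + jZ_L·tanβl)
     = 75·(108 − j272)/(-109 − j97.2)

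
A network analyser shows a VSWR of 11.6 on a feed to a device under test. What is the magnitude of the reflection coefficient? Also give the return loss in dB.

|Γ| ≈ 0.841; return loss ≈ 1.5 dB

|Γ| = (S − 1)/(S + 1) = (11.6 − 1)/(11.6 + 1) = 10.6/12.6
RL = −20·log₁₀|Γ| = −20·log₁₀(0.841)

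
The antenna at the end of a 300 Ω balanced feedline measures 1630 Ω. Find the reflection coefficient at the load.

Γ = (Z_L − Z_0)/(Z_L + Z_0) = (1630 − 300)/(1630 + 300) = 1330/1930

Γ = 0.689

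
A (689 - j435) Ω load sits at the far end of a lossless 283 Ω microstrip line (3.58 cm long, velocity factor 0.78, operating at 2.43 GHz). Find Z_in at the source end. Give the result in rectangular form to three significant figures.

λ = v/f = 0.78·c / 2.43 GHz = 0.0963 m
βl = 2π·l/λ = 2π × 0.372 = 134°
tan(βl) = tan(134°) = -1.04
Z_in = Z_0·(Z_L + jZ_0·tanβl)/(Z_0 + jZ_L·tanβl)
     = 283·(689 − j730)/(-170 − j718)

Z_in ≈ 212 + j322 Ω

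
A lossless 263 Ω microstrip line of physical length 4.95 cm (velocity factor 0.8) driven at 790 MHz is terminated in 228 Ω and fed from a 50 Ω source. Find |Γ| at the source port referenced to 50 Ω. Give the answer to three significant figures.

λ = v/f = 0.8·c / 790 MHz = 0.304 m
βl = 2π·l/λ = 2π × 0.163 = 58.7°
tan(βl) = 1.64
Z_in = Z_0·(Z_L + jZ_0·tanβl)/(Z_0 + jZ_L·tanβl) = 278 + j35.5 Ω
Γ_s = (Z_in − Z_s)/(Z_in + Z_s) = (228 + j35.5)/(328 + j35.5), |Γ_s| = 0.7

|Γ| ≈ 0.7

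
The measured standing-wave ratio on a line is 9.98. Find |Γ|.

|Γ| = (S − 1)/(S + 1) = (9.98 − 1)/(9.98 + 1) = 8.98/11

|Γ| ≈ 0.818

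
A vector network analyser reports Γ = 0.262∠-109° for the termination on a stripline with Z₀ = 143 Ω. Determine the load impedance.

Z_L = Z_0·(1 + Γ)/(1 − Γ) = 143·(0.915 − j0.248)/(1.09 + j0.248)

Z_L ≈ 107 − j57.2 Ω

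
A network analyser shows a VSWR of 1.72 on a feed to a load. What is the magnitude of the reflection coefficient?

|Γ| ≈ 0.265

|Γ| = (S − 1)/(S + 1) = (1.72 − 1)/(1.72 + 1) = 0.72/2.72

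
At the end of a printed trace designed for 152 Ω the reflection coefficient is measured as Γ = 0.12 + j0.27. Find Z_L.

Z_L ≈ 164 + j96.9 Ω

Z_L = Z_0·(1 + Γ)/(1 − Γ) = 152·(1.12 + j0.27)/(0.88 − j0.27)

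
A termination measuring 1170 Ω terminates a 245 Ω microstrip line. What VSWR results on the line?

VSWR ≈ 4.78

Γ = (1170 − 245)/(1170 + 245) = 0.654
VSWR = (1 + 0.654)/(1 − 0.654)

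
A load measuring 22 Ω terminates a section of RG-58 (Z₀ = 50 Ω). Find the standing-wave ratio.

VSWR ≈ 2.27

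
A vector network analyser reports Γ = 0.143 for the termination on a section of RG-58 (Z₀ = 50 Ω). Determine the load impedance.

Z_L = Z_0·(1 + Γ)/(1 − Γ) = 50·(1.14)/(0.857)

Z_L ≈ 66.7 Ω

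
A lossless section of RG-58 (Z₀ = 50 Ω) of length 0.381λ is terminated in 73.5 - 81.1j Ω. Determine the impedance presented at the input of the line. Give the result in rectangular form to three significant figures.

Z_in ≈ 64.7 + j77.9 Ω

βl = 2π × 0.381 = 137°
tan(βl) = tan(137°) = -0.927
Z_in = Z_0·(Z_L + jZ_0·tanβl)/(Z_0 + jZ_L·tanβl)
     = 50·(73.5 − j127)/(-25.2 − j68.2)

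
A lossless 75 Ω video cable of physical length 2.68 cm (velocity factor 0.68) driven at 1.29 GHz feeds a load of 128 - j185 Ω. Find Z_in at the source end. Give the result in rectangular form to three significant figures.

λ = v/f = 0.68·c / 1.29 GHz = 0.158 m
βl = 2π·l/λ = 2π × 0.169 = 61°
tan(βl) = tan(61°) = 1.8
Z_in = Z_0·(Z_L + jZ_0·tanβl)/(Z_0 + jZ_L·tanβl)
     = 75·(128 − j49.6)/(409 + j231)

Z_in ≈ 13.9 − j17 Ω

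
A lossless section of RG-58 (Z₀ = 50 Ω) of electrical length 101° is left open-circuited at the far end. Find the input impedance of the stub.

Z_in ≈ +j9.72 Ω

tan(βl) = -5.14
For an open-circuited stub, Z_in = −jZ_0·cot(βl) = −jZ_0/tan(βl)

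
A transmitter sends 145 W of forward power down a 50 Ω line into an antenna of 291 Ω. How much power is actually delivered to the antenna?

P_delivered ≈ 72.6 W

Γ = (291 − 50)/(291 + 50) = 0.707
|Γ|² = 0.499
P_refl = |Γ|²·P_inc = 72.4 W, P_del = (1 − |Γ|²)·P_inc = 72.6 W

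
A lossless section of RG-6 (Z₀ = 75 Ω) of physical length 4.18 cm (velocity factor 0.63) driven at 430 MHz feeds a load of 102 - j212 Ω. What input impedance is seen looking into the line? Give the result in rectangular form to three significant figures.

λ = v/f = 0.63·c / 430 MHz = 0.44 m
βl = 2π·l/λ = 2π × 0.0951 = 34.2°
tan(βl) = tan(34.2°) = 0.681
Z_in = Z_0·(Z_L + jZ_0·tanβl)/(Z_0 + jZ_L·tanβl)
     = 75·(102 − j161)/(219 + j69.4)

Z_in ≈ 15.9 − j60.1 Ω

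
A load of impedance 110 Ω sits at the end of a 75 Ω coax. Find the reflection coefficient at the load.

Γ = 0.189

Γ = (Z_L − Z_0)/(Z_L + Z_0) = (110 − 75)/(110 + 75) = 35/185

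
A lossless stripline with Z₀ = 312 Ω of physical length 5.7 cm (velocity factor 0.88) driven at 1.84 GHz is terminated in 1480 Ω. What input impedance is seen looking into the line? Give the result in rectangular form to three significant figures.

λ = v/f = 0.88·c / 1.84 GHz = 0.143 m
βl = 2π·l/λ = 2π × 0.397 = 143°
tan(βl) = tan(143°) = -0.753
Z_in = Z_0·(Z_L + jZ_0·tanβl)/(Z_0 + jZ_L·tanβl)
     = 312·(1480 − j235)/(312 − j1110)

Z_in ≈ 169 + j367 Ω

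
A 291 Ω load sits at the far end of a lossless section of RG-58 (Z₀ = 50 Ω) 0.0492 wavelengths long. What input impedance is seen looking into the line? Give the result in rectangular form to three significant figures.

βl = 2π × 0.0492 = 17.7°
tan(βl) = tan(17.7°) = 0.319
Z_in = Z_0·(Z_L + jZ_0·tanβl)/(Z_0 + jZ_L·tanβl)
     = 50·(291 + j16)/(50 + j92.9)

Z_in ≈ 72 − j118 Ω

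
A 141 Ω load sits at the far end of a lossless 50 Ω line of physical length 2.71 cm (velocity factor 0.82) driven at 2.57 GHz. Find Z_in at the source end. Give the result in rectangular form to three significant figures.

Z_in ≈ 18.4 + j9.18 Ω

λ = v/f = 0.82·c / 2.57 GHz = 0.0957 m
βl = 2π·l/λ = 2π × 0.283 = 102°
tan(βl) = tan(102°) = -4.74
Z_in = Z_0·(Z_L + jZ_0·tanβl)/(Z_0 + jZ_L·tanβl)
     = 50·(141 − j237)/(50 − j668)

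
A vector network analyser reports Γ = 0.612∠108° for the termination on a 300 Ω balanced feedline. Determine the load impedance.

Z_L ≈ 107 + j199 Ω

Z_L = Z_0·(1 + Γ)/(1 − Γ) = 300·(0.811 + j0.582)/(1.19 − j0.582)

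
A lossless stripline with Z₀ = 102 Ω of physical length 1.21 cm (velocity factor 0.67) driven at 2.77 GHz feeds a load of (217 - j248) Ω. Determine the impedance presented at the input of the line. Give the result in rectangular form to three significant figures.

λ = v/f = 0.67·c / 2.77 GHz = 0.0726 m
βl = 2π·l/λ = 2π × 0.167 = 60°
tan(βl) = tan(60°) = 1.73
Z_in = Z_0·(Z_L + jZ_0·tanβl)/(Z_0 + jZ_L·tanβl)
     = 102·(217 − j71.1)/(532 + j376)

Z_in ≈ 21.3 − j28.7 Ω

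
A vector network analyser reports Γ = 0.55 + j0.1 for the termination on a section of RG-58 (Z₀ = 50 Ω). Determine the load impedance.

Z_L = Z_0·(1 + Γ)/(1 − Γ) = 50·(1.55 + j0.1)/(0.45 − j0.1)

Z_L ≈ 162 + j47.1 Ω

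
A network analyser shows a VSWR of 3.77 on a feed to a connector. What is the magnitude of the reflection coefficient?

|Γ| ≈ 0.581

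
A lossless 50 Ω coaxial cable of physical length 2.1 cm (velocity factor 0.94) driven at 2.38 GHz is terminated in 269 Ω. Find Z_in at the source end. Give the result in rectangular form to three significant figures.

λ = v/f = 0.94·c / 2.38 GHz = 0.118 m
βl = 2π·l/λ = 2π × 0.177 = 63.8°
tan(βl) = tan(63.8°) = 2.03
Z_in = Z_0·(Z_L + jZ_0·tanβl)/(Z_0 + jZ_L·tanβl)
     = 50·(269 + j102)/(50 + j547)

Z_in ≈ 11.4 − j23.6 Ω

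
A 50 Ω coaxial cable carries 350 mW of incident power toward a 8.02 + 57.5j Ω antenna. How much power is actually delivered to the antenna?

P_delivered ≈ 84.1 mW

|Γ| = |(-41.98 + j57.5)/(58.02 + j57.5)| = 0.872
|Γ|² = 0.76
P_refl = |Γ|²·P_inc = 266 mW, P_del = (1 − |Γ|²)·P_inc = 84.1 mW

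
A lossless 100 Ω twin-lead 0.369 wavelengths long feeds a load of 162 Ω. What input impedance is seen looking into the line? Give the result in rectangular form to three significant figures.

Z_in ≈ 86.5 + j43.2 Ω

βl = 2π × 0.369 = 133°
tan(βl) = tan(133°) = -1.08
Z_in = Z_0·(Z_L + jZ_0·tanβl)/(Z_0 + jZ_L·tanβl)
     = 100·(162 − j108)/(100 − j175)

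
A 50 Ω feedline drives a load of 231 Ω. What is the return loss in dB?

RL ≈ 3.82 dB

Γ = (231 − 50)/(231 + 50) = 0.644
RL = −20·log₁₀|Γ| = −20·log₁₀(0.644)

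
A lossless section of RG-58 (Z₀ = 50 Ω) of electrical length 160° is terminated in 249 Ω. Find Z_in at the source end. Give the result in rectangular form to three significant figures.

Z_in ≈ 65.8 + j101 Ω

tan(βl) = tan(160°) = -0.364
Z_in = Z_0·(Z_L + jZ_0·tanβl)/(Z_0 + jZ_L·tanβl)
     = 50·(249 − j18.2)/(50 − j90.6)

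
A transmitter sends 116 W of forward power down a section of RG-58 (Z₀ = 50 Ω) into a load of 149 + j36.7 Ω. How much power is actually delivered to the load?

|Γ| = |(99 + j36.7)/(199 + j36.7)| = 0.522
|Γ|² = 0.272
P_refl = |Γ|²·P_inc = 31.6 W, P_del = (1 − |Γ|²)·P_inc = 84.4 W

P_delivered ≈ 84.4 W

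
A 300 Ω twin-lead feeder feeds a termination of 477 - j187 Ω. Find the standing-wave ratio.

Γ = (Z_L − Z_0)/(Z_L + Z_0) = (177 − j187)/(777 − j187)
|Γ| = 257/799 = 0.322
VSWR = (1 + |Γ|)/(1 − |Γ|) = 1.32/0.678

VSWR ≈ 1.95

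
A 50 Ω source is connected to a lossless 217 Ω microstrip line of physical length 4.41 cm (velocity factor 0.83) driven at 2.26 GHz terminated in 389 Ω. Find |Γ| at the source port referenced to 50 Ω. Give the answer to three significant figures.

|Γ| ≈ 0.714

λ = v/f = 0.83·c / 2.26 GHz = 0.11 m
βl = 2π·l/λ = 2π × 0.4 = 144°
tan(βl) = -0.724
Z_in = Z_0·(Z_L + jZ_0·tanβl)/(Z_0 + jZ_L·tanβl) = 221 + j130 Ω
Γ_s = (Z_in − Z_s)/(Z_in + Z_s) = (171 + j130)/(271 + j130), |Γ_s| = 0.714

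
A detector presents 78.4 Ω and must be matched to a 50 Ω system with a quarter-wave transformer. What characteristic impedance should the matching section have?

Z_qwt = √(Z_0·R_L) = √(50 × 78.4) = √3920

Z_qwt ≈ 62.6 Ω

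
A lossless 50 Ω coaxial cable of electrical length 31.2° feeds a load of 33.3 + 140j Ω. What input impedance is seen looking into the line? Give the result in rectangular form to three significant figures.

Z_in ≈ 70.4 − j204 Ω

tan(βl) = tan(31.2°) = 0.606
Z_in = Z_0·(Z_L + jZ_0·tanβl)/(Z_0 + jZ_L·tanβl)
     = 50·(33.3 + j170)/(-34.8 + j20.2)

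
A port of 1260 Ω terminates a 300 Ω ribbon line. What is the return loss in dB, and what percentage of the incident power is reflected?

RL ≈ 4.22 dB; 37.9% of incident power reflected

Γ = (1260 − 300)/(1260 + 300) = 0.615
RL = −20·log₁₀(0.615) = 4.22 dB
P_refl/P_inc = |Γ|² = 0.379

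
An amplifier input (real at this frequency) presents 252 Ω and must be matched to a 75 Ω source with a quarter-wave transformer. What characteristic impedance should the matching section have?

Z_qwt ≈ 137 Ω

Z_qwt = √(Z_0·R_L) = √(75 × 252) = √18900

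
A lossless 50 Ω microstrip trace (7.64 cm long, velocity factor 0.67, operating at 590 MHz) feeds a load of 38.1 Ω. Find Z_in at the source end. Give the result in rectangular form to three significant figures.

Z_in ≈ 64.4 + j5.63 Ω

λ = v/f = 0.67·c / 590 MHz = 0.341 m
βl = 2π·l/λ = 2π × 0.224 = 80.7°
tan(βl) = tan(80.7°) = 6.13
Z_in = Z_0·(Z_L + jZ_0·tanβl)/(Z_0 + jZ_L·tanβl)
     = 50·(38.1 + j306)/(50 + j234)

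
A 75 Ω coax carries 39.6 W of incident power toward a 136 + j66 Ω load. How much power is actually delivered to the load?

|Γ| = |(61 + j66)/(211 + j66)| = 0.407
|Γ|² = 0.165
P_refl = |Γ|²·P_inc = 6.54 W, P_del = (1 − |Γ|²)·P_inc = 33.1 W

P_delivered ≈ 33.1 W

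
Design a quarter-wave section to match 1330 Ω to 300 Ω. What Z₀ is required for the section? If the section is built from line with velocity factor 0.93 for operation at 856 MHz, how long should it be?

Z_qwt = √(Z_0·R_L) = √(300 × 1330) = √399000
λ = 0.93·c/f = 0.326 m, so l = λ/4 = 0.0815 m

Z_qwt ≈ 632 Ω; length ≈ 8.15 cm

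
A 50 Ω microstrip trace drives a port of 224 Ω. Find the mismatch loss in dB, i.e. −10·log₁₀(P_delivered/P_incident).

Γ = (224 − 50)/(224 + 50) = 0.635
|Γ|² = 0.403, so P_del/P_inc = 1 − |Γ|² = 0.597
ML = −10·log₁₀(1 − |Γ|²)

mismatch loss ≈ 2.24 dB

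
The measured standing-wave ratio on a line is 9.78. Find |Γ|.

|Γ| = (S − 1)/(S + 1) = (9.78 − 1)/(9.78 + 1) = 8.78/10.8

|Γ| ≈ 0.814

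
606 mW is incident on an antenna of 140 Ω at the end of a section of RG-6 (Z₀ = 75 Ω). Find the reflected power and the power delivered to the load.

P_reflected ≈ 55.4 mW; P_delivered ≈ 551 mW

Γ = (140 − 75)/(140 + 75) = 0.302
|Γ|² = 0.0914
P_refl = |Γ|²·P_inc = 55.4 mW, P_del = (1 − |Γ|²)·P_inc = 551 mW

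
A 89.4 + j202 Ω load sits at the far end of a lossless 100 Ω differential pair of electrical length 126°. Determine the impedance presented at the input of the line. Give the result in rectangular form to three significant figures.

Z_in ≈ 16.4 + j22.4 Ω

tan(βl) = tan(126°) = -1.38
Z_in = Z_0·(Z_L + jZ_0·tanβl)/(Z_0 + jZ_L·tanβl)
     = 100·(89.4 + j64.4)/(378 − j123)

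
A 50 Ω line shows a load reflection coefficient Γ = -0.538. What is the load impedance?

Z_L ≈ 15 Ω

Z_L = Z_0·(1 + Γ)/(1 − Γ) = 50·(0.462)/(1.54)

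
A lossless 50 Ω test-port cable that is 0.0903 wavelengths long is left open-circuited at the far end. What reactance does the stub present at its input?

X_in ≈ -78.5 Ω (capacitive)

βl = 2π × 0.0903 = 32.5°
tan(βl) = 0.637
For an open-circuited stub, Z_in = −jZ_0·cot(βl) = −jZ_0/tan(βl)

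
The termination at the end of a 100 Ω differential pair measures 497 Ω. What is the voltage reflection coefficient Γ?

Γ = 0.665

Γ = (Z_L − Z_0)/(Z_L + Z_0) = (497 − 100)/(497 + 100) = 397/597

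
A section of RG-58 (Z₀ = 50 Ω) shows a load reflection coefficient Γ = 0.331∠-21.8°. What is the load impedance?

Z_L ≈ 90 − j24.8 Ω

Z_L = Z_0·(1 + Γ)/(1 − Γ) = 50·(1.31 − j0.123)/(0.693 + j0.123)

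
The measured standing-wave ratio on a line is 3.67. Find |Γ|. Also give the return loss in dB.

|Γ| = (S − 1)/(S + 1) = (3.67 − 1)/(3.67 + 1) = 2.67/4.67
RL = −20·log₁₀|Γ| = −20·log₁₀(0.572)

|Γ| ≈ 0.572; return loss ≈ 4.86 dB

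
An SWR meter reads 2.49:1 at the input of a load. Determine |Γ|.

|Γ| = (S − 1)/(S + 1) = (2.49 − 1)/(2.49 + 1) = 1.49/3.49

|Γ| ≈ 0.427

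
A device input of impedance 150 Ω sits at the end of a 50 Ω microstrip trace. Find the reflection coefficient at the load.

Γ = (Z_L − Z_0)/(Z_L + Z_0) = (150 − 50)/(150 + 50) = 100/200

Γ = 0.5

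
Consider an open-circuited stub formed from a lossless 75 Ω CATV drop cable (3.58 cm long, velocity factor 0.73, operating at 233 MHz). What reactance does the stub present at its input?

λ = v/f = 0.73·c / 233 MHz = 0.94 m
βl = 2π·l/λ = 2π × 0.0381 = 13.7°
tan(βl) = 0.244
For an open-circuited stub, Z_in = −jZ_0·cot(βl) = −jZ_0/tan(βl)

X_in ≈ -307 Ω (capacitive)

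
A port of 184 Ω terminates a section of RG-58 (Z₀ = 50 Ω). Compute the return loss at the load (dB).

Γ = (184 − 50)/(184 + 50) = 0.573
RL = −20·log₁₀|Γ| = −20·log₁₀(0.573)

RL ≈ 4.84 dB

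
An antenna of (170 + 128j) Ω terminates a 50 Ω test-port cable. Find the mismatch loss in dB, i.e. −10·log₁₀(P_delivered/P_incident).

mismatch loss ≈ 2.8 dB

Γ = (120 + j128)/(220 + j128), |Γ| = 0.689
|Γ|² = 0.475, so P_del/P_inc = 1 − |Γ|² = 0.525
ML = −10·log₁₀(1 − |Γ|²)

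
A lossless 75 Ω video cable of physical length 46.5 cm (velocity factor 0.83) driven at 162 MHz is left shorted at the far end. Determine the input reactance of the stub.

λ = v/f = 0.83·c / 162 MHz = 1.54 m
βl = 2π·l/λ = 2π × 0.303 = 109°
tan(βl) = -2.92
For a shorted stub, Z_in = jZ_0·tan(βl)

X_in ≈ -219 Ω (capacitive)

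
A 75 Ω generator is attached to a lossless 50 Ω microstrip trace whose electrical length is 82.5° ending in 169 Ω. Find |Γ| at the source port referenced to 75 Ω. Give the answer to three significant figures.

tan(βl) = 7.6
Z_in = Z_0·(Z_L + jZ_0·tanβl)/(Z_0 + jZ_L·tanβl) = 15 − j6 Ω
Γ_s = (Z_in − Z_s)/(Z_in + Z_s) = (-60 − j6)/(90 − j6), |Γ_s| = 0.668

|Γ| ≈ 0.668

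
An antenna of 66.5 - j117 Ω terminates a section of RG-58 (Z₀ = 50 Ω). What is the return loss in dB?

RL ≈ 2.91 dB

Γ = (16.5 − j117)/(116.5 − j117), |Γ| = 0.716
RL = −20·log₁₀|Γ| = −20·log₁₀(0.716)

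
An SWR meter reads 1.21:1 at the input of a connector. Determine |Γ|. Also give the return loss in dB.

|Γ| ≈ 0.095; return loss ≈ 20.4 dB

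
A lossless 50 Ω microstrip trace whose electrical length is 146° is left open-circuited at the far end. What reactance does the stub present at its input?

tan(βl) = -0.675
For an open-circuited stub, Z_in = −jZ_0·cot(βl) = −jZ_0/tan(βl)

X_in ≈ 74.1 Ω (inductive)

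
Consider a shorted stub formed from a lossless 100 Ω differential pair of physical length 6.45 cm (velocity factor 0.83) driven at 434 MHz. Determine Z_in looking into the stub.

λ = v/f = 0.83·c / 434 MHz = 0.574 m
βl = 2π·l/λ = 2π × 0.112 = 40.5°
tan(βl) = 0.853
For a shorted stub, Z_in = jZ_0·tan(βl)

Z_in ≈ +j85.3 Ω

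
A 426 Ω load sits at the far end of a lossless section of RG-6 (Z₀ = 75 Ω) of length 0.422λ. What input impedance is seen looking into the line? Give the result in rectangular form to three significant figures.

Z_in ≈ 53.7 + j123 Ω

βl = 2π × 0.422 = 152°
tan(βl) = tan(152°) = -0.534
Z_in = Z_0·(Z_L + jZ_0·tanβl)/(Z_0 + jZ_L·tanβl)
     = 75·(426 − j40)/(75 − j227)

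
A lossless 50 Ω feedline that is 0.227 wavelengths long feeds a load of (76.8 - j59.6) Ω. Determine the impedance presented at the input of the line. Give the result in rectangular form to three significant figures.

βl = 2π × 0.227 = 81.7°
tan(βl) = tan(81.7°) = 6.87
Z_in = Z_0·(Z_L + jZ_0·tanβl)/(Z_0 + jZ_L·tanβl)
     = 50·(76.8 + j284)/(460 + j528)

Z_in ≈ 18.9 + j9.19 Ω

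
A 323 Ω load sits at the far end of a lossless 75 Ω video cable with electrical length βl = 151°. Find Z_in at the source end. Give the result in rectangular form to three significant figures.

Z_in ≈ 63 + j109 Ω

tan(βl) = tan(151°) = -0.554
Z_in = Z_0·(Z_L + jZ_0·tanβl)/(Z_0 + jZ_L·tanβl)
     = 75·(323 − j41.6)/(75 − j179)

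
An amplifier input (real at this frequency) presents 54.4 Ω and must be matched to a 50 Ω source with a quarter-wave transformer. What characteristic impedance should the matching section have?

Z_qwt = √(Z_0·R_L) = √(50 × 54.4) = √2720

Z_qwt ≈ 52.2 Ω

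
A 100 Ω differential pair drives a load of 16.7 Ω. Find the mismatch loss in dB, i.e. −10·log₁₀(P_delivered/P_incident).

mismatch loss ≈ 3.09 dB

Γ = (16.7 − 100)/(16.7 + 100) = -0.714
|Γ|² = 0.51, so P_del/P_inc = 1 − |Γ|² = 0.49
ML = −10·log₁₀(1 − |Γ|²)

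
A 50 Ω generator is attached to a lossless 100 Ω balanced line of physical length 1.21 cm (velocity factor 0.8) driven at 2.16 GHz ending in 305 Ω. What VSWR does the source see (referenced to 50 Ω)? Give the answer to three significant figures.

λ = v/f = 0.8·c / 2.16 GHz = 0.111 m
βl = 2π·l/λ = 2π × 0.109 = 39.2°
tan(βl) = 0.816
Z_in = Z_0·(Z_L + jZ_0·tanβl)/(Z_0 + jZ_L·tanβl) = 70.6 − j94.2 Ω
Γ_s = (Z_in − Z_s)/(Z_in + Z_s) = (20.6 − j94.2)/(121 − j94.2), |Γ_s| = 0.63
VSWR = (1 + |Γ_s|)/(1 − |Γ_s|)

VSWR ≈ 4.41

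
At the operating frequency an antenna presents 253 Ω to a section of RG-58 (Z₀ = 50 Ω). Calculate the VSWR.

VSWR ≈ 5.06

Γ = (253 − 50)/(253 + 50) = 0.67
VSWR = (1 + 0.67)/(1 − 0.67)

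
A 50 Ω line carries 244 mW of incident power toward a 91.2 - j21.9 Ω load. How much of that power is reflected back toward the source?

P_reflected ≈ 26 mW

|Γ| = |(41.2 − j21.9)/(141.2 − j21.9)| = 0.327
|Γ|² = 0.107
P_refl = |Γ|²·P_inc = 26 mW, P_del = (1 − |Γ|²)·P_inc = 218 mW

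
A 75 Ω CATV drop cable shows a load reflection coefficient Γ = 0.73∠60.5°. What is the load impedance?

Z_L ≈ 43 + j117 Ω

Z_L = Z_0·(1 + Γ)/(1 − Γ) = 75·(1.36 + j0.635)/(0.641 − j0.635)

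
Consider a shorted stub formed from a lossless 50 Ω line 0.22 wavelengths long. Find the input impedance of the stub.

βl = 2π × 0.22 = 79.2°
tan(βl) = 5.24
For a shorted stub, Z_in = jZ_0·tan(βl)

Z_in ≈ +j262 Ω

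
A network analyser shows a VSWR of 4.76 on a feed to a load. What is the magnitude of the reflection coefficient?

|Γ| = (S − 1)/(S + 1) = (4.76 − 1)/(4.76 + 1) = 3.76/5.76

|Γ| ≈ 0.653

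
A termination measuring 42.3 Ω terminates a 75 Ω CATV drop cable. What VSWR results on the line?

VSWR ≈ 1.77

Γ = (42.3 − 75)/(42.3 + 75) = -0.279
VSWR = (1 + 0.279)/(1 − 0.279)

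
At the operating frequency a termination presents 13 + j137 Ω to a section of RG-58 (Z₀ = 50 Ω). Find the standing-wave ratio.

Γ = (Z_L − Z_0)/(Z_L + Z_0) = (-37 + j137)/(63 + j137)
|Γ| = 142/151 = 0.941
VSWR = (1 + |Γ|)/(1 − |Γ|) = 1.94/0.0589

VSWR ≈ 33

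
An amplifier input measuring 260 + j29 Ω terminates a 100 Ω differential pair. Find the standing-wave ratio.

Γ = (Z_L − Z_0)/(Z_L + Z_0) = (160 + j29)/(360 + j29)
|Γ| = 163/361 = 0.45
VSWR = (1 + |Γ|)/(1 − |Γ|) = 1.45/0.55

VSWR ≈ 2.64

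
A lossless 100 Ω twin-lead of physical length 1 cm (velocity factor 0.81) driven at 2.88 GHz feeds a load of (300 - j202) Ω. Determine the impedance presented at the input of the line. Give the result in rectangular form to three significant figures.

Z_in ≈ 35 − j72.2 Ω

λ = v/f = 0.81·c / 2.88 GHz = 0.0844 m
βl = 2π·l/λ = 2π × 0.119 = 42.7°
tan(βl) = tan(42.7°) = 0.922
Z_in = Z_0·(Z_L + jZ_0·tanβl)/(Z_0 + jZ_L·tanβl)
     = 100·(300 − j110)/(286 + j277)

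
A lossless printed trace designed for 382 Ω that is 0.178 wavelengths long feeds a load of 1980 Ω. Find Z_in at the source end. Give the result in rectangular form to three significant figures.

βl = 2π × 0.178 = 64.1°
tan(βl) = tan(64.1°) = 2.06
Z_in = Z_0·(Z_L + jZ_0·tanβl)/(Z_0 + jZ_L·tanβl)
     = 382·(1980 + j786)/(382 + j4070)

Z_in ≈ 90.3 − j177 Ω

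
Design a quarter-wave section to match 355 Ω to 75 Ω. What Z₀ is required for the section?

Z_qwt ≈ 163 Ω

Z_qwt = √(Z_0·R_L) = √(75 × 355) = √26620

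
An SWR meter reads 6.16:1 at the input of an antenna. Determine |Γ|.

|Γ| ≈ 0.721

|Γ| = (S − 1)/(S + 1) = (6.16 − 1)/(6.16 + 1) = 5.16/7.16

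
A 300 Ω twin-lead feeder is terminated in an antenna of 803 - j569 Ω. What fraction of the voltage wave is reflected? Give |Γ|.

Γ = (Z_L − Z_0)/(Z_L + Z_0) = (503 − j569)/(1103 − j569)
|Γ| = 759/1240

|Γ| ≈ 0.612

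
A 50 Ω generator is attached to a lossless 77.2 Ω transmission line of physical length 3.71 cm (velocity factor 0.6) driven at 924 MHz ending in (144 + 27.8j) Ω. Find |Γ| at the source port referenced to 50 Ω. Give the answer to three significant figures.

|Γ| ≈ 0.29

λ = v/f = 0.6·c / 924 MHz = 0.195 m
βl = 2π·l/λ = 2π × 0.19 = 68.6°
tan(βl) = 2.55
Z_in = Z_0·(Z_L + jZ_0·tanβl)/(Z_0 + jZ_L·tanβl) = 47.8 − j29.5 Ω
Γ_s = (Z_in − Z_s)/(Z_in + Z_s) = (-2.24 − j29.5)/(97.8 − j29.5), |Γ_s| = 0.29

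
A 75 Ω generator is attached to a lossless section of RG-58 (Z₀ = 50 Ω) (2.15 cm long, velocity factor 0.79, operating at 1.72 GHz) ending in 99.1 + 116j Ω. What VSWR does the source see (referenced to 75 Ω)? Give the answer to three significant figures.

VSWR ≈ 5.21

λ = v/f = 0.79·c / 1.72 GHz = 0.138 m
βl = 2π·l/λ = 2π × 0.156 = 56.2°
tan(βl) = 1.49
Z_in = Z_0·(Z_L + jZ_0·tanβl)/(Z_0 + jZ_L·tanβl) = 21.6 − j51.5 Ω
Γ_s = (Z_in − Z_s)/(Z_in + Z_s) = (-53.4 − j51.5)/(96.6 − j51.5), |Γ_s| = 0.678
VSWR = (1 + |Γ_s|)/(1 − |Γ_s|)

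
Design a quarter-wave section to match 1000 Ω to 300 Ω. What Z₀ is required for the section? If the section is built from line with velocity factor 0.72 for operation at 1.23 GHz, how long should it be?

Z_qwt = √(Z_0·R_L) = √(300 × 1000) = √300000
λ = 0.72·c/f = 0.176 m, so l = λ/4 = 0.0439 m

Z_qwt ≈ 548 Ω; length ≈ 4.39 cm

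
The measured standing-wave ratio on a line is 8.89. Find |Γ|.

|Γ| ≈ 0.798

|Γ| = (S − 1)/(S + 1) = (8.89 − 1)/(8.89 + 1) = 7.89/9.89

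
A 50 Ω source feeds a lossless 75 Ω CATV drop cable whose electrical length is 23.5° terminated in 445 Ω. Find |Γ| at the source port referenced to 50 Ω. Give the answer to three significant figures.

tan(βl) = 0.435
Z_in = Z_0·(Z_L + jZ_0·tanβl)/(Z_0 + jZ_L·tanβl) = 69.1 − j146 Ω
Γ_s = (Z_in − Z_s)/(Z_in + Z_s) = (19.1 − j146)/(119 − j146), |Γ_s| = 0.781

|Γ| ≈ 0.781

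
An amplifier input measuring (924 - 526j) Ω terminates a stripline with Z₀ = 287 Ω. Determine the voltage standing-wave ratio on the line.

Γ = (Z_L − Z_0)/(Z_L + Z_0) = (637 − j526)/(1211 − j526)
|Γ| = 826/1320 = 0.626
VSWR = (1 + |Γ|)/(1 − |Γ|) = 1.63/0.374

VSWR ≈ 4.34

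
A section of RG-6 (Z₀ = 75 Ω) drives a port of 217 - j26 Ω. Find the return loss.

Γ = (142 − j26)/(292 − j26), |Γ| = 0.492
RL = −20·log₁₀|Γ| = −20·log₁₀(0.492)

RL ≈ 6.15 dB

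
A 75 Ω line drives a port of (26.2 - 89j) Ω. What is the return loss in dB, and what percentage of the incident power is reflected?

RL ≈ 2.46 dB; 56.7% of incident power reflected

Γ = (-48.8 − j89)/(101.2 − j89), |Γ| = 0.753
RL = −20·log₁₀(0.753) = 2.46 dB
P_refl/P_inc = |Γ|² = 0.567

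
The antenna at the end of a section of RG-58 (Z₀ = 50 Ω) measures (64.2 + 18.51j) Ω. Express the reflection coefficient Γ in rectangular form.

Γ = (Z_L − Z_0)/(Z_L + Z_0) = (14.2 + j18.51)/(114.2 + j18.51)

Γ ≈ 0.147 + j0.138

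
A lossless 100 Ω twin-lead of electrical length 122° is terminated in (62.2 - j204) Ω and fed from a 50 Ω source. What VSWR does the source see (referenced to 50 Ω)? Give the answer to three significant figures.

VSWR ≈ 13.6

tan(βl) = -1.6
Z_in = Z_0·(Z_L + jZ_0·tanβl)/(Z_0 + jZ_L·tanβl) = 36.2 + j145 Ω
Γ_s = (Z_in − Z_s)/(Z_in + Z_s) = (-13.8 + j145)/(86.2 + j145), |Γ_s| = 0.863
VSWR = (1 + |Γ_s|)/(1 − |Γ_s|)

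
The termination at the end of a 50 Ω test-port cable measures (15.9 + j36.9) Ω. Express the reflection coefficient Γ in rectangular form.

Γ = (Z_L − Z_0)/(Z_L + Z_0) = (-34.1 + j36.9)/(65.9 + j36.9)

Γ ≈ -0.155 + j0.647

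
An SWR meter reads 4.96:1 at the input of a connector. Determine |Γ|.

|Γ| = (S − 1)/(S + 1) = (4.96 − 1)/(4.96 + 1) = 3.96/5.96

|Γ| ≈ 0.664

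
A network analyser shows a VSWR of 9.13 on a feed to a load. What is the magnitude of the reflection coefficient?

|Γ| = (S − 1)/(S + 1) = (9.13 − 1)/(9.13 + 1) = 8.13/10.1

|Γ| ≈ 0.803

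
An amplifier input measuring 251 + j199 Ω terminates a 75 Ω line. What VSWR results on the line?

VSWR ≈ 5.57

Γ = (Z_L − Z_0)/(Z_L + Z_0) = (176 + j199)/(326 + j199)
|Γ| = 266/382 = 0.696
VSWR = (1 + |Γ|)/(1 − |Γ|) = 1.7/0.304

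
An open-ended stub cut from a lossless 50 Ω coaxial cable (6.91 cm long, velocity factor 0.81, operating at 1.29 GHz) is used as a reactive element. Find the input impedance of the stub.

λ = v/f = 0.81·c / 1.29 GHz = 0.188 m
βl = 2π·l/λ = 2π × 0.367 = 132°
tan(βl) = -1.11
For an open-ended stub, Z_in = −jZ_0·cot(βl) = −jZ_0/tan(βl)

Z_in ≈ +j45.1 Ω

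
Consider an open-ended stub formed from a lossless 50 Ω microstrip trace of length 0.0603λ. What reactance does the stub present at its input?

βl = 2π × 0.0603 = 21.7°
tan(βl) = 0.398
For an open-ended stub, Z_in = −jZ_0·cot(βl) = −jZ_0/tan(βl)

X_in ≈ -126 Ω (capacitive)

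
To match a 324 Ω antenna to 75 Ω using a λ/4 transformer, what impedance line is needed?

Z_qwt = √(Z_0·R_L) = √(75 × 324) = √24300

Z_qwt ≈ 156 Ω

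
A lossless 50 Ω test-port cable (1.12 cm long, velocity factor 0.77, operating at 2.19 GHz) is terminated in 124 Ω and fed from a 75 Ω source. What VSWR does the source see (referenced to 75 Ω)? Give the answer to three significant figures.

VSWR ≈ 2.52

λ = v/f = 0.77·c / 2.19 GHz = 0.105 m
βl = 2π·l/λ = 2π × 0.106 = 38.2°
tan(βl) = 0.788
Z_in = Z_0·(Z_L + jZ_0·tanβl)/(Z_0 + jZ_L·tanβl) = 41.7 − j42.1 Ω
Γ_s = (Z_in − Z_s)/(Z_in + Z_s) = (-33.3 − j42.1)/(117 − j42.1), |Γ_s| = 0.433
VSWR = (1 + |Γ_s|)/(1 − |Γ_s|)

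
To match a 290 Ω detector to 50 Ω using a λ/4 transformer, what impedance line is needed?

Z_qwt ≈ 120 Ω

Z_qwt = √(Z_0·R_L) = √(50 × 290) = √14500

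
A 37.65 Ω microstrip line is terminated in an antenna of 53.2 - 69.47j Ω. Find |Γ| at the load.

Γ = (Z_L − Z_0)/(Z_L + Z_0) = (15.55 − j69.47)/(90.85 − j69.47)
|Γ| = 71.2/114

|Γ| ≈ 0.622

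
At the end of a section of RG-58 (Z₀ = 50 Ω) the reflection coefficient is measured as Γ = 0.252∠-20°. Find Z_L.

Z_L = Z_0·(1 + Γ)/(1 − Γ) = 50·(1.24 − j0.0862)/(0.763 + j0.0862)

Z_L ≈ 79.4 − j14.6 Ω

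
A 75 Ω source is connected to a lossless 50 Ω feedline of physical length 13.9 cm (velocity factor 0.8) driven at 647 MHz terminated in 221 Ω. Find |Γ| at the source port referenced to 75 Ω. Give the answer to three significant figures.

λ = v/f = 0.8·c / 647 MHz = 0.371 m
βl = 2π·l/λ = 2π × 0.375 = 135°
tan(βl) = -1
Z_in = Z_0·(Z_L + jZ_0·tanβl)/(Z_0 + jZ_L·tanβl) = 21.5 + j45 Ω
Γ_s = (Z_in − Z_s)/(Z_in + Z_s) = (-53.5 + j45)/(96.5 + j45), |Γ_s| = 0.657

|Γ| ≈ 0.657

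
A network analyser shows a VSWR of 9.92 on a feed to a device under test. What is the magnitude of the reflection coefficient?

|Γ| = (S − 1)/(S + 1) = (9.92 − 1)/(9.92 + 1) = 8.92/10.9

|Γ| ≈ 0.817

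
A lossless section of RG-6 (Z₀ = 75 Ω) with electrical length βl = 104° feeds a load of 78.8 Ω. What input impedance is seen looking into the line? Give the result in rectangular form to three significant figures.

Z_in ≈ 71.8 + j1.67 Ω

tan(βl) = tan(104°) = -4.01
Z_in = Z_0·(Z_L + jZ_0·tanβl)/(Z_0 + jZ_L·tanβl)
     = 75·(78.8 − j301)/(75 − j316)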